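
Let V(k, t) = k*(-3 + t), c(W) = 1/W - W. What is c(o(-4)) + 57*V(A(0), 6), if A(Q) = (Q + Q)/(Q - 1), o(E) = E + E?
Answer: 63/8 ≈ 7.8750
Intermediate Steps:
o(E) = 2*E
A(Q) = 2*Q/(-1 + Q) (A(Q) = (2*Q)/(-1 + Q) = 2*Q/(-1 + Q))
c(o(-4)) + 57*V(A(0), 6) = (1/(2*(-4)) - 2*(-4)) + 57*((2*0/(-1 + 0))*(-3 + 6)) = (1/(-8) - 1*(-8)) + 57*((2*0/(-1))*3) = (-⅛ + 8) + 57*((2*0*(-1))*3) = 63/8 + 57*(0*3) = 63/8 + 57*0 = 63/8 + 0 = 63/8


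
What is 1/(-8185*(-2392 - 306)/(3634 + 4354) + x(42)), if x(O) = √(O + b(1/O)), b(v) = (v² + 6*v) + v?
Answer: 9724052339505/26882364441617389 - 83748189*√74383/26882364441617389 ≈ 0.00036088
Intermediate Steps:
b(v) = v² + 7*v
x(O) = √(O + (7 + 1/O)/O)
1/(-8185*(-2392 - 306)/(3634 + 4354) + x(42)) = 1/(-8185*(-2392 - 306)/(3634 + 4354) + √(42 + 42⁻² + 7/42)) = 1/(-8185/(7988/(-2698)) + √(42 + 1/1764 + 7*(1/42))) = 1/(-8185/(7988*(-1/2698)) + √(42 + 1/1764 + ⅙)) = 1/(-8185/(-3994/1349) + √(74383/1764)) = 1/(-8185*(-1349/3994) + √74383/42) = 1/(11041565/3994 + √74383/42)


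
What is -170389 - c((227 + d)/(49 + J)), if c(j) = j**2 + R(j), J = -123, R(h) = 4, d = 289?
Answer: -233334581/1369 ≈ -1.7044e+5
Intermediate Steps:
c(j) = 4 + j**2 (c(j) = j**2 + 4 = 4 + j**2)
-170389 - c((227 + d)/(49 + J)) = -170389 - (4 + ((227 + 289)/(49 - 123))**2) = -170389 - (4 + (516/(-74))**2) = -170389 - (4 + (516*(-1/74))**2) = -170389 - (4 + (-258/37)**2) = -170389 - (4 + 66564/1369) = -170389 - 1*72040/1369 = -170389 - 72040/1369 = -233334581/1369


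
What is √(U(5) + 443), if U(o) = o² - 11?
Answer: √457 ≈ 21.378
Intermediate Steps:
U(o) = -11 + o²
√(U(5) + 443) = √((-11 + 5²) + 443) = √((-11 + 25) + 443) = √(14 + 443) = √457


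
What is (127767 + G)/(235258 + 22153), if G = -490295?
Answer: -362528/257411 ≈ -1.4084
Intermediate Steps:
(127767 + G)/(235258 + 22153) = (127767 - 490295)/(235258 + 22153) = -362528/257411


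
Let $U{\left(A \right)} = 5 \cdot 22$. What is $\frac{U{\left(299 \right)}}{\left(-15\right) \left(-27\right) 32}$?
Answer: $\frac{11}{1296} \approx 0.0084877$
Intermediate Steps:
$U{\left(A \right)} = 110$
$\frac{U{\left(299 \right)}}{\left(-15\right) \left(-27\right) 32} = \frac{110}{\left(-15\right) \left(-27\right) 32} = \frac{110}{405 \cdot 32} = \frac{110}{12960} = 110 \cdot \frac{1}{12960} = \frac{11}{1296}$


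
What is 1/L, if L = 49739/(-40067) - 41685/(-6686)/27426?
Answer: -349861678372/434237236929 ≈ -0.80569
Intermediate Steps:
L = -434237236929/349861678372 (L = 49739*(-1/40067) - 41685*(-1/6686)*(1/27426) = -49739/40067 + (41685/6686)*(1/27426) = -49739/40067 + 1985/8731916 = -434237236929/349861678372 ≈ -1.2412)
1/L = 1/(-434237236929/349861678372) = -349861678372/434237236929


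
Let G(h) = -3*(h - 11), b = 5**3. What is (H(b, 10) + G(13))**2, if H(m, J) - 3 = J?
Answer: 49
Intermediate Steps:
b = 125
G(h) = 33 - 3*h (G(h) = -3*(-11 + h) = 33 - 3*h)
H(m, J) = 3 + J
(H(b, 10) + G(13))**2 = ((3 + 10) + (33 - 3*13))**2 = (13 + (33 - 39))**2 = (13 - 6)**2 = 7**2 = 49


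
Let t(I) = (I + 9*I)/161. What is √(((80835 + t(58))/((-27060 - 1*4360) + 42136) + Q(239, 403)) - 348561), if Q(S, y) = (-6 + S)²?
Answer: I*√218975223430461183/862638 ≈ 542.46*I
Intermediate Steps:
t(I) = 10*I/161 (t(I) = (10*I)*(1/161) = 10*I/161)
√(((80835 + t(58))/((-27060 - 1*4360) + 42136) + Q(239, 403)) - 348561) = √(((80835 + (10/161)*58)/((-27060 - 1*4360) + 42136) + (-6 + 239)²) - 348561) = √(((80835 + 580/161)/((-27060 - 4360) + 42136) + 233²) - 348561) = √((13015015/(161*(-31420 + 42136)) + 54289) - 348561) = √(((13015015/161)/10716 + 54289) - 348561) = √(((13015015/161)*(1/10716) + 54289) - 348561) = √((13015015/1725276 + 54289) - 348561) = √(93676523779/1725276 - 348561) = √(-507687404057/1725276) = I*√218975223430461183/862638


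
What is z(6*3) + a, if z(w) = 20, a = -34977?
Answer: -34957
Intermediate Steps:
z(6*3) + a = 20 - 34977 = -34957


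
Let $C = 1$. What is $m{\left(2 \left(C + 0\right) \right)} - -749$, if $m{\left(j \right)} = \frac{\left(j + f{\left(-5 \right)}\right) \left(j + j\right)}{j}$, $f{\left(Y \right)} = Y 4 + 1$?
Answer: $715$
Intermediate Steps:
$f{\left(Y \right)} = 1 + 4 Y$ ($f{\left(Y \right)} = 4 Y + 1 = 1 + 4 Y$)
$m{\left(j \right)} = -38 + 2 j$ ($m{\left(j \right)} = \frac{\left(j + \left(1 + 4 \left(-5\right)\right)\right) \left(j + j\right)}{j} = \frac{\left(j + \left(1 - 20\right)\right) 2 j}{j} = \frac{\left(j - 19\right) 2 j}{j} = \frac{\left(-19 + j\right) 2 j}{j} = \frac{2 j \left(-19 + j\right)}{j} = -38 + 2 j$)
$m{\left(2 \left(C + 0\right) \right)} - -749 = \left(-38 + 2 \cdot 2 \left(1 + 0\right)\right) - -749 = \left(-38 + 2 \cdot 2 \cdot 1\right) + 749 = \left(-38 + 2 \cdot 2\right) + 749 = \left(-38 + 4\right) + 749 = -34 + 749 = 715$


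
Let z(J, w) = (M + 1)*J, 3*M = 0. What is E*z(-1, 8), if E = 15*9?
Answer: -135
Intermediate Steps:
M = 0 (M = (⅓)*0 = 0)
E = 135
z(J, w) = J (z(J, w) = (0 + 1)*J = 1*J = J)
E*z(-1, 8) = 135*(-1) = -135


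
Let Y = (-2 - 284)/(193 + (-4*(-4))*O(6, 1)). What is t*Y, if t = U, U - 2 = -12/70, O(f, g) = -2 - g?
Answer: -18304/5075 ≈ -3.6067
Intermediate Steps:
Y = -286/145 (Y = (-2 - 284)/(193 + (-4*(-4))*(-2 - 1*1)) = -286/(193 + 16*(-2 - 1)) = -286/(193 + 16*(-3)) = -286/(193 - 48) = -286/145 ≈ -1.9724)
U = 64/35 (U = 2 - 12/70 = 2 - 12*1/70 = 2 - 6/35 = 64/35 ≈ 1.8286)
t = 64/35 ≈ 1.8286
t*Y = (64/35)*(-286/145) = -18304/5075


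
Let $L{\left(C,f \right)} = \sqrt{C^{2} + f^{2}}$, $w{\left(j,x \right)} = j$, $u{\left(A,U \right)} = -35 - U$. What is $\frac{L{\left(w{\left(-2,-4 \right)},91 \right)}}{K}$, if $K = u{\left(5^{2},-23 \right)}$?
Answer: $- \frac{\sqrt{8285}}{12} \approx -7.5852$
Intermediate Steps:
$K = -12$ ($K = -35 - -23 = -35 + 23 = -12$)
$\frac{L{\left(w{\left(-2,-4 \right)},91 \right)}}{K} = \frac{\sqrt{\left(-2\right)^{2} + 91^{2}}}{-12} = \sqrt{4 + 8281} \left(- \frac{1}{12}\right) = \sqrt{8285} \left(- \frac{1}{12}\right) = - \frac{\sqrt{8285}}{12}$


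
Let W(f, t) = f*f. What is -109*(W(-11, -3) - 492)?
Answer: 40439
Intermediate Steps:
W(f, t) = f²
-109*(W(-11, -3) - 492) = -109*((-11)² - 492) = -109*(121 - 492) = -109*(-371) = 40439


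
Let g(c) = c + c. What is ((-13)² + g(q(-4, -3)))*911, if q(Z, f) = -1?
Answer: 152137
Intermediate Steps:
g(c) = 2*c
((-13)² + g(q(-4, -3)))*911 = ((-13)² + 2*(-1))*911 = (169 - 2)*911 = 167*911 = 152137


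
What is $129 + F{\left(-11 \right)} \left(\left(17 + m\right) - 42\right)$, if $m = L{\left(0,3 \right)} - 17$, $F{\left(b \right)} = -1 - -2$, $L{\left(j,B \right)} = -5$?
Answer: $82$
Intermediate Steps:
$F{\left(b \right)} = 1$ ($F{\left(b \right)} = -1 + 2 = 1$)
$m = -22$ ($m = -5 - 17 = -22$)
$129 + F{\left(-11 \right)} \left(\left(17 + m\right) - 42\right) = 129 + 1 \left(\left(17 - 22\right) - 42\right) = 129 + 1 \left(-5 - 42\right) = 129 + 1 \left(-47\right) = 129 - 47 = 82$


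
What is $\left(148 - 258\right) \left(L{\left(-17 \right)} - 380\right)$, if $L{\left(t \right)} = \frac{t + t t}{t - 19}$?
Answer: $\frac{383680}{9} \approx 42631.0$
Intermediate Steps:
$L{\left(t \right)} = \frac{t + t^{2}}{-19 + t}$
$\left(148 - 258\right) \left(L{\left(-17 \right)} - 380\right) = \left(148 - 258\right) \left(- \frac{17 \left(1 - 17\right)}{-19 - 17} - 380\right) = - 110 \left(\left(-17\right) \frac{1}{-36} \left(-16\right) - 380\right) = - 110 \left(\left(-17\right) \left(- \frac{1}{36}\right) \left(-16\right) - 380\right) = - 110 \left(- \frac{68}{9} - 380\right) = \left(-110\right) \left(- \frac{3488}{9}\right) = \frac{383680}{9}$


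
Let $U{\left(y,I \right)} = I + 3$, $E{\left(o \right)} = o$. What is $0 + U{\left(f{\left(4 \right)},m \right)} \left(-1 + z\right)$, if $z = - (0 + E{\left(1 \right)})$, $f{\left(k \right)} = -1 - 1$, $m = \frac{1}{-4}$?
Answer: $- \frac{11}{2} \approx -5.5$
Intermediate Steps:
$m = - \frac{1}{4} \approx -0.25$
$f{\left(k \right)} = -2$ ($f{\left(k \right)} = -1 - 1 = -2$)
$U{\left(y,I \right)} = 3 + I$
$z = -1$ ($z = - (0 + 1) = \left(-1\right) 1 = -1$)
$0 + U{\left(f{\left(4 \right)},m \right)} \left(-1 + z\right) = 0 + \left(3 - \frac{1}{4}\right) \left(-1 - 1\right) = 0 + \frac{11}{4} \left(-2\right) = 0 - \frac{11}{2} = - \frac{11}{2}$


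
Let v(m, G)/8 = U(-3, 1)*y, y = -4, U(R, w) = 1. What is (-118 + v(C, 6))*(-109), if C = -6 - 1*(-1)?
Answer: 16350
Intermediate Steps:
C = -5 (C = -6 + 1 = -5)
v(m, G) = -32 (v(m, G) = 8*(1*(-4)) = 8*(-4) = -32)
(-118 + v(C, 6))*(-109) = (-118 - 32)*(-109) = -150*(-109) = 16350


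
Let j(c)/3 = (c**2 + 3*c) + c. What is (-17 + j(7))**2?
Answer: 45796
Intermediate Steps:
j(c) = 3*c**2 + 12*c (j(c) = 3*((c**2 + 3*c) + c) = 3*(c**2 + 4*c) = 3*c**2 + 12*c)
(-17 + j(7))**2 = (-17 + 3*7*(4 + 7))**2 = (-17 + 3*7*11)**2 = (-17 + 231)**2 = 214**2 = 45796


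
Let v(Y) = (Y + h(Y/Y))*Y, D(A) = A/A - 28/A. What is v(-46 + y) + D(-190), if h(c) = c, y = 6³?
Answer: 2761759/95 ≈ 29071.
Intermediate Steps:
y = 216
D(A) = 1 - 28/A
v(Y) = Y*(1 + Y) (v(Y) = (Y + Y/Y)*Y = (Y + 1)*Y = (1 + Y)*Y = Y*(1 + Y))
v(-46 + y) + D(-190) = (-46 + 216)*(1 + (-46 + 216)) + (-28 - 190)/(-190) = 170*(1 + 170) - 1/190*(-218) = 170*171 + 109/95 = 29070 + 109/95 = 2761759/95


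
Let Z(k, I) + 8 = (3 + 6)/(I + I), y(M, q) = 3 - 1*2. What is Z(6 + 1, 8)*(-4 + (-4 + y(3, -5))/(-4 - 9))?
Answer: 5831/208 ≈ 28.034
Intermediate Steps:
y(M, q) = 1 (y(M, q) = 3 - 2 = 1)
Z(k, I) = -8 + 9/(2*I) (Z(k, I) = -8 + (3 + 6)/(I + I) = -8 + 9/((2*I)) = -8 + 9*(1/(2*I)) = -8 + 9/(2*I))
Z(6 + 1, 8)*(-4 + (-4 + y(3, -5))/(-4 - 9)) = (-8 + (9/2)/8)*(-4 + (-4 + 1)/(-4 - 9)) = (-8 + (9/2)*(⅛))*(-4 - 3/(-13)) = (-8 + 9/16)*(-4 - 3*(-1/13)) = -119*(-4 + 3/13)/16 = -119/16*(-49/13) = 5831/208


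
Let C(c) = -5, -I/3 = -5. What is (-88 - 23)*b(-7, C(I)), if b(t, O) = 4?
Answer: -444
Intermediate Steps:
I = 15 (I = -3*(-5) = 15)
(-88 - 23)*b(-7, C(I)) = (-88 - 23)*4 = -111*4 = -444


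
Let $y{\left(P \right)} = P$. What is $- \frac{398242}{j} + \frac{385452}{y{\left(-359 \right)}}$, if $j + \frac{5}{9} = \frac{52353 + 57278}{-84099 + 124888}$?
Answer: $- \frac{26392862234223}{140500753} \approx -1.8785 \cdot 10^{5}$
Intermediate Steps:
$j = \frac{782734}{367101}$ ($j = - \frac{5}{9} + \frac{52353 + 57278}{-84099 + 124888} = - \frac{5}{9} + \frac{109631}{40789} = \frac{782734}{367101} \approx 2.1322$)
$- \frac{398242}{j} + \frac{385452}{y{\left(-359 \right)}} = - \frac{398242}{\frac{782734}{367101}} + \frac{385452}{-359} = \left(-398242\right) \frac{367101}{782734} + 385452 \left(- \frac{1}{359}\right) = - \frac{73097518221}{391367} - \frac{385452}{359} = - \frac{26392862234223}{140500753}$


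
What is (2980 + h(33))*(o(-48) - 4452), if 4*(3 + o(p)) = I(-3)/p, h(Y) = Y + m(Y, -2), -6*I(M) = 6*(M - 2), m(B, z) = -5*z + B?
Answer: -163374715/12 ≈ -1.3615e+7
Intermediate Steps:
m(B, z) = B - 5*z
I(M) = 2 - M (I(M) = -(M - 2) = -(-2 + M) = -(-12 + 6*M)/6 = 2 - M)
h(Y) = 10 + 2*Y (h(Y) = Y + (Y - 5*(-2)) = Y + (Y + 10) = Y + (10 + Y) = 10 + 2*Y)
o(p) = -3 + 5/(4*p) (o(p) = -3 + ((2 - 1*(-3))/p)/4 = -3 + ((2 + 3)/p)/4 = -3 + (5/p)/4 = -3 + 5/(4*p))
(2980 + h(33))*(o(-48) - 4452) = (2980 + (10 + 2*33))*((-3 + (5/4)/(-48)) - 4452) = (2980 + (10 + 66))*((-3 + (5/4)*(-1/48)) - 4452) = (2980 + 76)*((-3 - 5/192) - 4452) = 3056*(-581/192 - 4452) = 3056*(-855365/192) = -163374715/12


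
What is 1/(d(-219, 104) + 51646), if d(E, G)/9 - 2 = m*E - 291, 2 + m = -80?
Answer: 1/210667 ≈ 4.7468e-6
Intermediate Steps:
m = -82 (m = -2 - 80 = -82)
d(E, G) = -2601 - 738*E (d(E, G) = 18 + 9*(-82*E - 291) = 18 + 9*(-291 - 82*E) = 18 + (-2619 - 738*E) = -2601 - 738*E)
1/(d(-219, 104) + 51646) = 1/((-2601 - 738*(-219)) + 51646) = 1/((-2601 + 161622) + 51646) = 1/(159021 + 51646) = 1/210667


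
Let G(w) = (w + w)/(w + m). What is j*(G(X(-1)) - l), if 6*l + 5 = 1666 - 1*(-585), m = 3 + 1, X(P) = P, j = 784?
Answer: -294000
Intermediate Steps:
m = 4
l = 1123/3 (l = -⅚ + (1666 - 1*(-585))/6 = -⅚ + (1666 + 585)/6 = -⅚ + (⅙)*2251 = -⅚ + 2251/6 = 1123/3 ≈ 374.33)
G(w) = 2*w/(4 + w) (G(w) = (w + w)/(w + 4) = (2*w)/(4 + w) = 2*w/(4 + w))
j*(G(X(-1)) - l) = 784*(2*(-1)/(4 - 1) - 1*1123/3) = 784*(2*(-1)/3 - 1123/3) = 784*(2*(-1)*(⅓) - 1123/3) = 784*(-⅔ - 1123/3) = 784*(-375) = -294000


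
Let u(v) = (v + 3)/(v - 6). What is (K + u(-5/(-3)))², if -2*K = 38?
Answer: 68121/169 ≈ 403.08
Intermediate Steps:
u(v) = (3 + v)/(-6 + v)
K = -19 (K = -½*38 = -19)
(K + u(-5/(-3)))² = (-19 + (3 - 5/(-3))/(-6 - 5/(-3)))² = (-19 + (3 - 5*(-⅓))/(-6 - 5*(-⅓)))² = (-19 + (3 + 5/3)/(-6 + 5/3))² = (-19 + (14/3)/(-13/3))² = (-19 - 3/13*14/3)² = (-19 - 14/13)² = (-261/13)² = 68121/169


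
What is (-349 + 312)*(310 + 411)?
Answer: -26677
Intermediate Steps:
(-349 + 312)*(310 + 411) = -37*721 = -26677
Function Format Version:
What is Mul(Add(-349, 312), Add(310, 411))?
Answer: -26677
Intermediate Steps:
Mul(Add(-349, 312), Add(310, 411)) = Mul(-37, 721) = -26677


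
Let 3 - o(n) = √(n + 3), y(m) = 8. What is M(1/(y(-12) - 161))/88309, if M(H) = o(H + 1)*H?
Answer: -1/4503759 + √10387/689075127 ≈ -7.4133e-8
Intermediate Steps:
o(n) = 3 - √(3 + n) (o(n) = 3 - √(n + 3) = 3 - √(3 + n))
M(H) = H*(3 - √(4 + H)) (M(H) = (3 - √(3 + (H + 1)))*H = (3 - √(3 + (1 + H)))*H = (3 - √(4 + H))*H = H*(3 - √(4 + H)))
M(1/(y(-12) - 161))/88309 = ((3 - √(4 + 1/(8 - 161)))/(8 - 161))/88309 = ((3 - √(4 + 1/(-153)))/(-153))*(1/88309) = -(3 - √(4 - 1/153))/153*(1/88309) = -(3 - √(611/153))/153*(1/88309) = -(3 - √10387/51)/153*(1/88309) = (-1/51 + √10387/7803)*(1/88309) = -1/4503759 + √10387/689075127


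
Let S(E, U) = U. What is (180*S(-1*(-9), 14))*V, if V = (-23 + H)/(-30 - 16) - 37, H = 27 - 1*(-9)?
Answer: -2160900/23 ≈ -93952.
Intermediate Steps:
H = 36 (H = 27 + 9 = 36)
V = -1715/46 (V = (-23 + 36)/(-30 - 16) - 37 = 13/(-46) - 37 = 13*(-1/46) - 37 = -13/46 - 37 = -1715/46 ≈ -37.283)
(180*S(-1*(-9), 14))*V = (180*14)*(-1715/46) = 2520*(-1715/46) = -2160900/23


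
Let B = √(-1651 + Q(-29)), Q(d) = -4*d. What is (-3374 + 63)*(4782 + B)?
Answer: -15833202 - 3311*I*√1535 ≈ -1.5833e+7 - 1.2972e+5*I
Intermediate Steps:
B = I*√1535 (B = √(-1651 - 4*(-29)) = √(-1651 + 116) = √(-1535) = I*√1535 ≈ 39.179*I)
(-3374 + 63)*(4782 + B) = (-3374 + 63)*(4782 + I*√1535) = -3311*(4782 + I*√1535) = -15833202 - 3311*I*√1535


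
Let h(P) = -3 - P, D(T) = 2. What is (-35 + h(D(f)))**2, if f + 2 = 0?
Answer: 1600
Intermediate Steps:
f = -2 (f = -2 + 0 = -2)
(-35 + h(D(f)))**2 = (-35 + (-3 - 1*2))**2 = (-35 + (-3 - 2))**2 = (-35 - 5)**2 = (-40)**2 = 1600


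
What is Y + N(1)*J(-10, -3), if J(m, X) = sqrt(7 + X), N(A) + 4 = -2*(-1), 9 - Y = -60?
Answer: 65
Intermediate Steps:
Y = 69 (Y = 9 - 1*(-60) = 9 + 60 = 69)
N(A) = -2 (N(A) = -4 - 2*(-1) = -4 + 2 = -2)
Y + N(1)*J(-10, -3) = 69 - 2*sqrt(7 - 3) = 69 - 2*sqrt(4) = 69 - 2*2 = 69 - 4 = 65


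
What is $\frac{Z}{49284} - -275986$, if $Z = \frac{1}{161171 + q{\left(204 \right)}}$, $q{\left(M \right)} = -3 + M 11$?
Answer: $\frac{2222680023849889}{8053597008} \approx 2.7599 \cdot 10^{5}$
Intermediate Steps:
$q{\left(M \right)} = -3 + 11 M$
$Z = \frac{1}{163412}$ ($Z = \frac{1}{161171 + \left(-3 + 11 \cdot 204\right)} = \frac{1}{161171 + \left(-3 + 2244\right)} = \frac{1}{161171 + 2241} = \frac{1}{163412} \approx 6.1195 \cdot 10^{-6}$)
$\frac{Z}{49284} - -275986 = \frac{1}{163412 \cdot 49284} - -275986 = \frac{1}{163412} \cdot \frac{1}{49284} + 275986 = \frac{1}{8053597008} + 275986 = \frac{2222680023849889}{8053597008}$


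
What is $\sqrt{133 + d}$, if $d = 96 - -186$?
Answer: $\sqrt{415} \approx 20.372$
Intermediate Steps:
$d = 282$ ($d = 96 + 186 = 282$)
$\sqrt{133 + d} = \sqrt{133 + 282} = \sqrt{415}$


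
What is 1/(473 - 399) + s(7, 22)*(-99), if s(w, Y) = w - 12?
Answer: 36631/74 ≈ 495.01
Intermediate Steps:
s(w, Y) = -12 + w
1/(473 - 399) + s(7, 22)*(-99) = 1/(473 - 399) + (-12 + 7)*(-99) = 1/74 - 5*(-99) = 1/74 + 495 = 36631/74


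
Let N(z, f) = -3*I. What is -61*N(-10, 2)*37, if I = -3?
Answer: -20313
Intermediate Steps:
N(z, f) = 9 (N(z, f) = -3*(-3) = 9)
-61*N(-10, 2)*37 = -61*9*37 = -549*37 = -20313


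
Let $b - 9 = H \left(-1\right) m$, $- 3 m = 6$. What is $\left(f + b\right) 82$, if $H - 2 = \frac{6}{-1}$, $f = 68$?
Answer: $5658$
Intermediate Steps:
$m = -2$ ($m = \left(- \frac{1}{3}\right) 6 = -2$)
$H = -4$ ($H = 2 + \frac{6}{-1} = 2 + 6 \left(-1\right) = 2 - 6 = -4$)
$b = 1$ ($b = 9 + \left(-4\right) \left(-1\right) \left(-2\right) = 9 + 4 \left(-2\right) = 9 - 8 = 1$)
$\left(f + b\right) 82 = \left(68 + 1\right) 82 = 69 \cdot 82 = 5658$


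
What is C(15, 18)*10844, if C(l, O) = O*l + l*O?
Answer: 5855760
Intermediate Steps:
C(l, O) = 2*O*l (C(l, O) = O*l + O*l = 2*O*l)
C(15, 18)*10844 = (2*18*15)*10844 = 540*10844 = 5855760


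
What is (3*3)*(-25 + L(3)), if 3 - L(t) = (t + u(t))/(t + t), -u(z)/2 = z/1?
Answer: -387/2 ≈ -193.50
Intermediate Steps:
u(z) = -2*z (u(z) = -2*z/1 = -2*z)
L(t) = 7/2 (L(t) = 3 - (t - 2*t)/(t + t) = 3 - (-t)/(2*t) = 3 - (-t)*1/(2*t) = 3 - 1*(-½) = 3 + ½ = 7/2)
(3*3)*(-25 + L(3)) = (3*3)*(-25 + 7/2) = 9*(-43/2) = -387/2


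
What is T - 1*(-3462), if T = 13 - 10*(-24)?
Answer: 3715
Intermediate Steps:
T = 253 (T = 13 + 240 = 253)
T - 1*(-3462) = 253 - 1*(-3462) = 253 + 3462 = 3715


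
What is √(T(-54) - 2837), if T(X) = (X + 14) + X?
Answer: I*√2931 ≈ 54.139*I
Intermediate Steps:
T(X) = 14 + 2*X (T(X) = (14 + X) + X = 14 + 2*X)
√(T(-54) - 2837) = √((14 + 2*(-54)) - 2837) = √((14 - 108) - 2837) = √(-94 - 2837) = √(-2931) = I*√2931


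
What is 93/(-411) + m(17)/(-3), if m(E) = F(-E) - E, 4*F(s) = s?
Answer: 11273/1644 ≈ 6.8571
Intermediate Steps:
F(s) = s/4
m(E) = -5*E/4 (m(E) = (-E)/4 - E = -E/4 - E = -5*E/4)
93/(-411) + m(17)/(-3) = 93/(-411) - 5/4*17/(-3) = 93*(-1/411) - 85/4*(-1/3) = -31/137 + 85/12 = 11273/1644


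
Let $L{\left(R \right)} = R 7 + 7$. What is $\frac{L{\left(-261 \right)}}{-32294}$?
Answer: $\frac{910}{16147} \approx 0.056357$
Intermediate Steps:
$L{\left(R \right)} = 7 + 7 R$ ($L{\left(R \right)} = 7 R + 7 = 7 + 7 R$)
$\frac{L{\left(-261 \right)}}{-32294} = \frac{7 + 7 \left(-261\right)}{-32294} = \left(7 - 1827\right) \left(- \frac{1}{32294}\right) = \left(-1820\right) \left(- \frac{1}{32294}\right) = \frac{910}{16147}$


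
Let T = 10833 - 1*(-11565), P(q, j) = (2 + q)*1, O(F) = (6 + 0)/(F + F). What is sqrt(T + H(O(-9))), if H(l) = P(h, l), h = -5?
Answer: sqrt(22395) ≈ 149.65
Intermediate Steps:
O(F) = 3/F (O(F) = 6/((2*F)) = 6*(1/(2*F)) = 3/F)
P(q, j) = 2 + q
H(l) = -3 (H(l) = 2 - 5 = -3)
T = 22398 (T = 10833 + 11565 = 22398)
sqrt(T + H(O(-9))) = sqrt(22398 - 3) = sqrt(22395)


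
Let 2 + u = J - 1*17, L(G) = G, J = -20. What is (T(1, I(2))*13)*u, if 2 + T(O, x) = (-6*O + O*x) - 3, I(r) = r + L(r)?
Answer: 3549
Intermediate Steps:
u = -39 (u = -2 + (-20 - 1*17) = -2 + (-20 - 17) = -2 - 37 = -39)
I(r) = 2*r (I(r) = r + r = 2*r)
T(O, x) = -5 - 6*O + O*x (T(O, x) = -2 + ((-6*O + O*x) - 3) = -2 + (-3 - 6*O + O*x) = -5 - 6*O + O*x)
(T(1, I(2))*13)*u = ((-5 - 6*1 + 1*(2*2))*13)*(-39) = ((-5 - 6 + 1*4)*13)*(-39) = ((-5 - 6 + 4)*13)*(-39) = -7*13*(-39) = -91*(-39) = 3549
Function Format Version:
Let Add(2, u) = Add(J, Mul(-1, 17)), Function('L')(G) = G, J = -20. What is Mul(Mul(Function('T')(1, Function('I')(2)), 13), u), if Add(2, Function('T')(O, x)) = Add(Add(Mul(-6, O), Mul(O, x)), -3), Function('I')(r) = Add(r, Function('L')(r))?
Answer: 3549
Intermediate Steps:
u = -39 (u = Add(-2, Add(-20, Mul(-1, 17))) = Add(-2, Add(-20, -17)) = Add(-2, -37) = -39)
Function('I')(r) = Mul(2, r) (Function('I')(r) = Add(r, r) = Mul(2, r))
Function('T')(O, x) = Add(-5, Mul(-6, O), Mul(O, x)) (Function('T')(O, x) = Add(-2, Add(Add(Mul(-6, O), Mul(O, x)), -3)) = Add(-2, Add(-3, Mul(-6, O), Mul(O, x))) = Add(-5, Mul(-6, O), Mul(O, x)))
Mul(Mul(Function('T')(1, Function('I')(2)), 13), u) = Mul(Mul(Add(-5, Mul(-6, 1), Mul(1, Mul(2, 2))), 13), -39) = Mul(Mul(Add(-5, -6, Mul(1, 4)), 13), -39) = Mul(Mul(Add(-5, -6, 4), 13), -39) = Mul(Mul(-7, 13), -39) = Mul(-91, -39) = 3549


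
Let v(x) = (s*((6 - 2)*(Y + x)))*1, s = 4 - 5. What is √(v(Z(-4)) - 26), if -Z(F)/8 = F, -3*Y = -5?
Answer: I*√1446/3 ≈ 12.675*I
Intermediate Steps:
Y = 5/3 (Y = -⅓*(-5) = 5/3 ≈ 1.6667)
Z(F) = -8*F
s = -1
v(x) = -20/3 - 4*x (v(x) = -(6 - 2)*(5/3 + x)*1 = -4*(5/3 + x)*1 = -(20/3 + 4*x)*1 = (-20/3 - 4*x)*1 = -20/3 - 4*x)
√(v(Z(-4)) - 26) = √((-20/3 - (-32)*(-4)) - 26) = √((-20/3 - 4*32) - 26) = √((-20/3 - 128) - 26) = √(-404/3 - 26) = √(-482/3) = I*√1446/3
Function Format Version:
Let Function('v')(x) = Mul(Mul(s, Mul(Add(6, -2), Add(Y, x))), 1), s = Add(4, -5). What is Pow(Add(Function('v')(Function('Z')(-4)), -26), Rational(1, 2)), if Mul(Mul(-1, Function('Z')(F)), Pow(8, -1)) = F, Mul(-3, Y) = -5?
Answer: Mul(Rational(1, 3), I, Pow(1446, Rational(1, 2))) ≈ Mul(12.675, I)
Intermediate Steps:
Y = Rational(5, 3) (Y = Mul(Rational(-1, 3), -5) = Rational(5, 3) ≈ 1.6667)
Function('Z')(F) = Mul(-8, F)
s = -1
Function('v')(x) = Add(Rational(-20, 3), Mul(-4, x)) (Function('v')(x) = Mul(Mul(-1, Mul(Add(6, -2), Add(Rational(5, 3), x))), 1) = Mul(Mul(-1, Mul(4, Add(Rational(5, 3), x))), 1) = Mul(Mul(-1, Add(Rational(20, 3), Mul(4, x))), 1) = Mul(Add(Rational(-20, 3), Mul(-4, x)), 1) = Add(Rational(-20, 3), Mul(-4, x)))
Pow(Add(Function('v')(Function('Z')(-4)), -26), Rational(1, 2)) = Pow(Add(Add(Rational(-20, 3), Mul(-4, Mul(-8, -4))), -26), Rational(1, 2)) = Pow(Add(Add(Rational(-20, 3), Mul(-4, 32)), -26), Rational(1, 2)) = Pow(Add(Add(Rational(-20, 3), -128), -26), Rational(1, 2)) = Pow(Add(Rational(-404, 3), -26), Rational(1, 2)) = Pow(Rational(-482, 3), Rational(1, 2)) = Mul(Rational(1, 3), I, Pow(1446, Rational(1, 2)))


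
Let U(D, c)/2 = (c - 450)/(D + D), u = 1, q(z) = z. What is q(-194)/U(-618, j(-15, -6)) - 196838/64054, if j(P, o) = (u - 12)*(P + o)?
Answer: -1287111615/2337971 ≈ -550.53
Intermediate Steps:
j(P, o) = -11*P - 11*o (j(P, o) = (1 - 12)*(P + o) = -11*(P + o) = -11*P - 11*o)
U(D, c) = (-450 + c)/D (U(D, c) = 2*((c - 450)/(D + D)) = 2*((-450 + c)/((2*D))) = 2*((-450 + c)*(1/(2*D))) = 2*((-450 + c)/(2*D)) = (-450 + c)/D)
q(-194)/U(-618, j(-15, -6)) - 196838/64054 = -194*(-618/(-450 + (-11*(-15) - 11*(-6)))) - 196838/64054 = -194*(-618/(-450 + (165 + 66))) - 196838*1/64054 = -194*(-618/(-450 + 231)) - 98419/32027 = -194/((-1/618*(-219))) - 98419/32027 = -194/73/206 - 98419/32027 = -194*206/73 - 98419/32027 = -39964/73 - 98419/32027 = -1287111615/2337971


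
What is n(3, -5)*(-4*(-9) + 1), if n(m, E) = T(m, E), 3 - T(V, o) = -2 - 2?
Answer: 259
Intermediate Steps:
T(V, o) = 7 (T(V, o) = 3 - (-2 - 2) = 3 - 1*(-4) = 3 + 4 = 7)
n(m, E) = 7
n(3, -5)*(-4*(-9) + 1) = 7*(-4*(-9) + 1) = 7*(36 + 1) = 7*37 = 259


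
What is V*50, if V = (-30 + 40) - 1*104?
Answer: -4700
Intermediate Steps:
V = -94 (V = 10 - 104 = -94)
V*50 = -94*50 = -4700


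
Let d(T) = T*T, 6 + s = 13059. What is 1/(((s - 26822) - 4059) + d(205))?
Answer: 1/24197 ≈ 4.1327e-5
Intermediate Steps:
s = 13053 (s = -6 + 13059 = 13053)
d(T) = T²
1/(((s - 26822) - 4059) + d(205)) = 1/(((13053 - 26822) - 4059) + 205²) = 1/((-13769 - 4059) + 42025) = 1/(-17828 + 42025) = 1/24197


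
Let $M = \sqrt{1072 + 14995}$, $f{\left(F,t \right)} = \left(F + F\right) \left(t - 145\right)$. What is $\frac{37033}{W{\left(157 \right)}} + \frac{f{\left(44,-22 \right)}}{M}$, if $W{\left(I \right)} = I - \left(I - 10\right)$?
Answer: $\frac{37033}{10} - \frac{14696 \sqrt{16067}}{16067} \approx 3587.4$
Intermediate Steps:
$W{\left(I \right)} = 10$ ($W{\left(I \right)} = I - \left(I - 10\right) = I - \left(-10 + I\right) = 10$)
$f{\left(F,t \right)} = 2 F \left(-145 + t\right)$
$M = \sqrt{16067} \approx 126.76$
$\frac{37033}{W{\left(157 \right)}} + \frac{f{\left(44,-22 \right)}}{M} = \frac{37033}{10} + \frac{2 \cdot 44 \left(-145 - 22\right)}{\sqrt{16067}} = 37033 \cdot \frac{1}{10} + 2 \cdot 44 \left(-167\right) \frac{\sqrt{16067}}{16067} = \frac{37033}{10} - 14696 \frac{\sqrt{16067}}{16067} = \frac{37033}{10} - \frac{14696 \sqrt{16067}}{16067}$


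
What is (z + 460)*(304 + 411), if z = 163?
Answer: 445445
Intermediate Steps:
(z + 460)*(304 + 411) = (163 + 460)*(304 + 411) = 623*715 = 445445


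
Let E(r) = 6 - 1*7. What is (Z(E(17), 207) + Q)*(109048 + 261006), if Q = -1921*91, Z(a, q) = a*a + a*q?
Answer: -64765740918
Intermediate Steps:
E(r) = -1 (E(r) = 6 - 7 = -1)
Z(a, q) = a² + a*q
Q = -174811
(Z(E(17), 207) + Q)*(109048 + 261006) = (-(-1 + 207) - 174811)*(109048 + 261006) = (-1*206 - 174811)*370054 = (-206 - 174811)*370054 = -175017*370054 = -64765740918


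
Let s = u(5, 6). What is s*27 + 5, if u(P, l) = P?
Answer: 140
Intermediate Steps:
s = 5
s*27 + 5 = 5*27 + 5 = 135 + 5 = 140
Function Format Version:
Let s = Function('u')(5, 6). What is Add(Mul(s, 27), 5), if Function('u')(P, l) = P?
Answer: 140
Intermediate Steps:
s = 5
Add(Mul(s, 27), 5) = Add(Mul(5, 27), 5) = Add(135, 5) = 140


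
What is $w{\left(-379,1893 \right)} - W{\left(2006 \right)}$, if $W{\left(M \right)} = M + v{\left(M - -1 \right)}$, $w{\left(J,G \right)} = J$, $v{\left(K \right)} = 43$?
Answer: $-2428$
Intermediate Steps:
$W{\left(M \right)} = 43 + M$ ($W{\left(M \right)} = M + 43 = 43 + M$)
$w{\left(-379,1893 \right)} - W{\left(2006 \right)} = -379 - \left(43 + 2006\right) = -379 - 2049 = -2428$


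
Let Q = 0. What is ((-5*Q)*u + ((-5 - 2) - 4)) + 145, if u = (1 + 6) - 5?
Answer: 134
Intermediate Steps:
u = 2 (u = 7 - 5 = 2)
((-5*Q)*u + ((-5 - 2) - 4)) + 145 = (-5*0*2 + ((-5 - 2) - 4)) + 145 = (0*2 + (-7 - 4)) + 145 = (0 - 11) + 145 = -11 + 145 = 134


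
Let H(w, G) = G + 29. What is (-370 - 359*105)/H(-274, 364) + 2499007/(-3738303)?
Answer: -47760204482/489717693 ≈ -97.526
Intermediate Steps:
H(w, G) = 29 + G
(-370 - 359*105)/H(-274, 364) + 2499007/(-3738303) = (-370 - 359*105)/(29 + 364) + 2499007/(-3738303) = (-370 - 37695)/393 + 2499007*(-1/3738303) = -38065*1/393 - 2499007/3738303 = -38065/393 - 2499007/3738303 = -47760204482/489717693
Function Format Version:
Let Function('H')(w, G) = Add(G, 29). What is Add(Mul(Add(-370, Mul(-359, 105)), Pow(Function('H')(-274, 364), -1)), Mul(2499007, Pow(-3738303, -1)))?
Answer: Rational(-47760204482, 489717693) ≈ -97.526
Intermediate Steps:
Function('H')(w, G) = Add(29, G)
Add(Mul(Add(-370, Mul(-359, 105)), Pow(Function('H')(-274, 364), -1)), Mul(2499007, Pow(-3738303, -1))) = Add(Mul(Add(-370, Mul(-359, 105)), Pow(Add(29, 364), -1)), Mul(2499007, Pow(-3738303, -1))) = Add(Mul(Add(-370, -37695), Pow(393, -1)), Mul(2499007, Rational(-1, 3738303))) = Add(Mul(-38065, Rational(1, 393)), Rational(-2499007, 3738303)) = Add(Rational(-38065, 393), Rational(-2499007, 3738303)) = Rational(-47760204482, 489717693)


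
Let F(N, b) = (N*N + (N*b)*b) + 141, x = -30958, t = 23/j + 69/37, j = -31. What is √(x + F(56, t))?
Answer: I*√36324471865/1147 ≈ 166.16*I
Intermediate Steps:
t = 1288/1147 (t = 23/(-31) + 69/37 = 23*(-1/31) + 69*(1/37) = -23/31 + 69/37 = 1288/1147 ≈ 1.1229)
F(N, b) = 141 + N² + N*b² (F(N, b) = (N² + N*b²) + 141 = 141 + N² + N*b²)
√(x + F(56, t)) = √(-30958 + (141 + 56² + 56*(1288/1147)²)) = √(-30958 + (141 + 3136 + 56*(1658944/1315609))) = √(-30958 + (141 + 3136 + 92900864/1315609)) = √(-30958 + 4404151557/1315609) = √(-36324471865/1315609) = I*√36324471865/1147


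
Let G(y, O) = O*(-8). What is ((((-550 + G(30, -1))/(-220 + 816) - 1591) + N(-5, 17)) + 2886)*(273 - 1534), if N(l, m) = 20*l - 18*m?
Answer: -333724911/298 ≈ -1.1199e+6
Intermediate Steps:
N(l, m) = -18*m + 20*l
G(y, O) = -8*O
((((-550 + G(30, -1))/(-220 + 816) - 1591) + N(-5, 17)) + 2886)*(273 - 1534) = ((((-550 - 8*(-1))/(-220 + 816) - 1591) + (-18*17 + 20*(-5))) + 2886)*(273 - 1534) = ((((-550 + 8)/596 - 1591) + (-306 - 100)) + 2886)*(-1261) = (((-542*1/596 - 1591) - 406) + 2886)*(-1261) = (((-271/298 - 1591) - 406) + 2886)*(-1261) = ((-474389/298 - 406) + 2886)*(-1261) = (-595377/298 + 2886)*(-1261) = (264651/298)*(-1261) = -333724911/298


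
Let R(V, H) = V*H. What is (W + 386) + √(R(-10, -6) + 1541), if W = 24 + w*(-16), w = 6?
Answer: 314 + √1601 ≈ 354.01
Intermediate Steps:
R(V, H) = H*V
W = -72 (W = 24 + 6*(-16) = 24 - 96 = -72)
(W + 386) + √(R(-10, -6) + 1541) = (-72 + 386) + √(-6*(-10) + 1541) = 314 + √(60 + 1541) = 314 + √1601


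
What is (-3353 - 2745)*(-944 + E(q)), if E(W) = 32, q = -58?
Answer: 5561376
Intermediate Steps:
(-3353 - 2745)*(-944 + E(q)) = (-3353 - 2745)*(-944 + 32) = -6098*(-912) = 5561376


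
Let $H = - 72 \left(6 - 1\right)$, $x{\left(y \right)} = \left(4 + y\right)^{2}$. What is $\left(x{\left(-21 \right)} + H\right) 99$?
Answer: $-7029$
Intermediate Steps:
$H = -360$ ($H = - 72 \left(6 - 1\right) = \left(-72\right) 5 = -360$)
$\left(x{\left(-21 \right)} + H\right) 99 = \left(\left(4 - 21\right)^{2} - 360\right) 99 = \left(\left(-17\right)^{2} - 360\right) 99 = \left(289 - 360\right) 99 = \left(-71\right) 99 = -7029$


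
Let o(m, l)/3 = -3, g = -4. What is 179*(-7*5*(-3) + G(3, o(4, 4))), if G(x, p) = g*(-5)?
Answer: 22375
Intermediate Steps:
o(m, l) = -9 (o(m, l) = 3*(-3) = -9)
G(x, p) = 20 (G(x, p) = -4*(-5) = 20)
179*(-7*5*(-3) + G(3, o(4, 4))) = 179*(-7*5*(-3) + 20) = 179*(-35*(-3) + 20) = 179*(105 + 20) = 179*125 = 22375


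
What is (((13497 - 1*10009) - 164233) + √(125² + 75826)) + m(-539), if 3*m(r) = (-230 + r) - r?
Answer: -482465/3 + √91451 ≈ -1.6052e+5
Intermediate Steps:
m(r) = -230/3 (m(r) = ((-230 + r) - r)/3 = (⅓)*(-230) = -230/3)
(((13497 - 1*10009) - 164233) + √(125² + 75826)) + m(-539) = (((13497 - 1*10009) - 164233) + √(125² + 75826)) - 230/3 = (((13497 - 10009) - 164233) + √(15625 + 75826)) - 230/3 = ((3488 - 164233) + √91451) - 230/3 = (-160745 + √91451) - 230/3 = -482465/3 + √91451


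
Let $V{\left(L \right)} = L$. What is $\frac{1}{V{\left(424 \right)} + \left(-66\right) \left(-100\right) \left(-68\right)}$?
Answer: $- \frac{1}{448376} \approx -2.2303 \cdot 10^{-6}$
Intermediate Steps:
$\frac{1}{V{\left(424 \right)} + \left(-66\right) \left(-100\right) \left(-68\right)} = \frac{1}{424 + \left(-66\right) \left(-100\right) \left(-68\right)} = \frac{1}{424 + 6600 \left(-68\right)} = \frac{1}{424 - 448800} = \frac{1}{-448376} = - \frac{1}{448376}$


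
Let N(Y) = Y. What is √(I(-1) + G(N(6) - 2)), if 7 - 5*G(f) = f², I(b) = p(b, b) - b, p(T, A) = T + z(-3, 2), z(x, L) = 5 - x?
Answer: √155/5 ≈ 2.4900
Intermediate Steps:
p(T, A) = 8 + T (p(T, A) = T + (5 - 1*(-3)) = T + (5 + 3) = T + 8 = 8 + T)
I(b) = 8 (I(b) = (8 + b) - b = 8)
G(f) = 7/5 - f²/5
√(I(-1) + G(N(6) - 2)) = √(8 + (7/5 - (6 - 2)²/5)) = √(8 + (7/5 - ⅕*4²)) = √(8 + (7/5 - ⅕*16)) = √(8 + (7/5 - 16/5)) = √(8 - 9/5) = √(31/5) = √155/5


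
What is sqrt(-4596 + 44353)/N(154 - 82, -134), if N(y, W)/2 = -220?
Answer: -sqrt(39757)/440 ≈ -0.45316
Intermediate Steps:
N(y, W) = -440 (N(y, W) = 2*(-220) = -440)
sqrt(-4596 + 44353)/N(154 - 82, -134) = sqrt(-4596 + 44353)/(-440) = sqrt(39757)*(-1/440) = -sqrt(39757)/440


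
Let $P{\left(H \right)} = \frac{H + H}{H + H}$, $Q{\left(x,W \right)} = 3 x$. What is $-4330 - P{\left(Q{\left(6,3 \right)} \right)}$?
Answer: $-4331$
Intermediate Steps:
$P{\left(H \right)} = 1$ ($P{\left(H \right)} = \frac{2 H}{2 H} = 2 H \frac{1}{2 H} = 1$)
$-4330 - P{\left(Q{\left(6,3 \right)} \right)} = -4330 - 1 = -4331$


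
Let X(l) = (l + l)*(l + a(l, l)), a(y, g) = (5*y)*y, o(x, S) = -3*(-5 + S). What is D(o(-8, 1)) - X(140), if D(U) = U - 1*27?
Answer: -27479215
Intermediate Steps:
o(x, S) = 15 - 3*S
a(y, g) = 5*y²
X(l) = 2*l*(l + 5*l²) (X(l) = (l + l)*(l + 5*l²) = (2*l)*(l + 5*l²) = 2*l*(l + 5*l²))
D(U) = -27 + U (D(U) = U - 27 = -27 + U)
D(o(-8, 1)) - X(140) = (-27 + (15 - 3*1)) - 140²*(2 + 10*140) = (-27 + (15 - 3)) - 19600*(2 + 1400) = (-27 + 12) - 19600*1402 = -15 - 1*27479200 = -15 - 27479200 = -27479215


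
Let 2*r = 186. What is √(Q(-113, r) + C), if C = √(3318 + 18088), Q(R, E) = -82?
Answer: √(-82 + √21406) ≈ 8.0192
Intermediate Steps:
r = 93 (r = (½)*186 = 93)
C = √21406 ≈ 146.31
√(Q(-113, r) + C) = √(-82 + √21406)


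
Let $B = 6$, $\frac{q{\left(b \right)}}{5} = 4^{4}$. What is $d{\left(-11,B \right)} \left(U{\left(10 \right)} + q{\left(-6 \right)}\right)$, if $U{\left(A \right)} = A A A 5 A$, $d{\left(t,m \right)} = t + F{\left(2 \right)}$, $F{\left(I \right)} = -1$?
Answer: $-615360$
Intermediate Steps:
$q{\left(b \right)} = 1280$ ($q{\left(b \right)} = 5 \cdot 4^{4} = 5 \cdot 256 = 1280$)
$d{\left(t,m \right)} = -1 + t$ ($d{\left(t,m \right)} = t - 1 = -1 + t$)
$U{\left(A \right)} = 5 A^{4}$ ($U{\left(A \right)} = A^{2} \cdot 5 A A = A^{2} \cdot 5 A^{2} = 5 A^{4}$)
$d{\left(-11,B \right)} \left(U{\left(10 \right)} + q{\left(-6 \right)}\right) = \left(-1 - 11\right) \left(5 \cdot 10^{4} + 1280\right) = - 12 \left(5 \cdot 10000 + 1280\right) = - 12 \left(50000 + 1280\right) = \left(-12\right) 51280 = -615360$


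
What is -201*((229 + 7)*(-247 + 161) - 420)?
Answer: 4163916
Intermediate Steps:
-201*((229 + 7)*(-247 + 161) - 420) = -201*(236*(-86) - 420) = -201*(-20296 - 420) = -201*(-20716) = 4163916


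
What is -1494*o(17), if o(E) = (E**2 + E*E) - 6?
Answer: -854568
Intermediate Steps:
o(E) = -6 + 2*E**2 (o(E) = (E**2 + E**2) - 6 = 2*E**2 - 6 = -6 + 2*E**2)
-1494*o(17) = -1494*(-6 + 2*17**2) = -1494*(-6 + 2*289) = -1494*(-6 + 578) = -1494*572 = -854568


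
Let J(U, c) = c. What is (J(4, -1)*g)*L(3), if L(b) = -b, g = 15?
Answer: 45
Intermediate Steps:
(J(4, -1)*g)*L(3) = (-1*15)*(-1*3) = -15*(-3) = 45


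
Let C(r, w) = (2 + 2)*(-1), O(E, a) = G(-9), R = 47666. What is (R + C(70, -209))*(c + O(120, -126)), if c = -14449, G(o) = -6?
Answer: -688954210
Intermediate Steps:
O(E, a) = -6
C(r, w) = -4 (C(r, w) = 4*(-1) = -4)
(R + C(70, -209))*(c + O(120, -126)) = (47666 - 4)*(-14449 - 6) = 47662*(-14455) = -688954210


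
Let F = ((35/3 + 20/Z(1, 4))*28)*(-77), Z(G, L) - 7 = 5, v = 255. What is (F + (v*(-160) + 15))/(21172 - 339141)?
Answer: 208595/953907 ≈ 0.21867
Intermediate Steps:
Z(G, L) = 12 (Z(G, L) = 7 + 5 = 12)
F = -86240/3 (F = ((35/3 + 20/12)*28)*(-77) = ((35*(⅓) + 20*(1/12))*28)*(-77) = ((35/3 + 5/3)*28)*(-77) = ((40/3)*28)*(-77) = (1120/3)*(-77) = -86240/3 ≈ -28747.)
(F + (v*(-160) + 15))/(21172 - 339141) = (-86240/3 + (255*(-160) + 15))/(21172 - 339141) = (-86240/3 + (-40800 + 15))/(-317969) = (-86240/3 - 40785)*(-1/317969) = -208595/3*(-1/317969) = 208595/953907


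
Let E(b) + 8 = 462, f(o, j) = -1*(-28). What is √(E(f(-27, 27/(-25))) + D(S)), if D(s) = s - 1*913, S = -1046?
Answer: I*√1505 ≈ 38.794*I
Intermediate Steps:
f(o, j) = 28
D(s) = -913 + s (D(s) = s - 913 = -913 + s)
E(b) = 454 (E(b) = -8 + 462 = 454)
√(E(f(-27, 27/(-25))) + D(S)) = √(454 + (-913 - 1046)) = √(454 - 1959) = √(-1505) = I*√1505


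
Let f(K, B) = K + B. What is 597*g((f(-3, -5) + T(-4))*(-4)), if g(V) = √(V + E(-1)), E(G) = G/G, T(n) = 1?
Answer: 597*√29 ≈ 3214.9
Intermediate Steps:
f(K, B) = B + K
E(G) = 1
g(V) = √(1 + V) (g(V) = √(V + 1) = √(1 + V))
597*g((f(-3, -5) + T(-4))*(-4)) = 597*√(1 + ((-5 - 3) + 1)*(-4)) = 597*√(1 + (-8 + 1)*(-4)) = 597*√(1 - 7*(-4)) = 597*√(1 + 28) = 597*√29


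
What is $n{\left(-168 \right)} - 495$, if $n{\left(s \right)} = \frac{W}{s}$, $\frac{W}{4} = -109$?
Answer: $- \frac{20681}{42} \approx -492.4$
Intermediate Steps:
$W = -436$ ($W = 4 \left(-109\right) = -436$)
$n{\left(s \right)} = - \frac{436}{s}$
$n{\left(-168 \right)} - 495 = - \frac{436}{-168} - 495 = \left(-436\right) \left(- \frac{1}{168}\right) - 495 = \frac{109}{42} - 495 = - \frac{20681}{42}$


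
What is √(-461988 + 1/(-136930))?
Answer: I*√8662194106038130/136930 ≈ 679.7*I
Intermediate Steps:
√(-461988 + 1/(-136930)) = √(-461988 - 1/136930) = √(-63260016841/136930) = I*√8662194106038130/136930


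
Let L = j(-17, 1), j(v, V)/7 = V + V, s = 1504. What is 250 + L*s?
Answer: 21306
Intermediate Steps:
j(v, V) = 14*V (j(v, V) = 7*(V + V) = 7*(2*V) = 14*V)
L = 14 (L = 14*1 = 14)
250 + L*s = 250 + 14*1504 = 250 + 21056 = 21306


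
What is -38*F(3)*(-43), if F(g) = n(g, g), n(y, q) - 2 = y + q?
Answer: 13072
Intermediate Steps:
n(y, q) = 2 + q + y (n(y, q) = 2 + (y + q) = 2 + (q + y) = 2 + q + y)
F(g) = 2 + 2*g (F(g) = 2 + g + g = 2 + 2*g)
-38*F(3)*(-43) = -38*(2 + 2*3)*(-43) = -38*(2 + 6)*(-43) = -38*8*(-43) = -304*(-43) = 13072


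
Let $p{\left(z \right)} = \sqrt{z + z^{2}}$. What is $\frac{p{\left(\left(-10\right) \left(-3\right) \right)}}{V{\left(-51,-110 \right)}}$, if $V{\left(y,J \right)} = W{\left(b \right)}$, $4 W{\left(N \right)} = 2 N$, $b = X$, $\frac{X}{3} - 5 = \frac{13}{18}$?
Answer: $\frac{12 \sqrt{930}}{103} \approx 3.5529$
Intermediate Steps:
$X = \frac{103}{6}$ ($X = 15 + 3 \cdot \frac{13}{18} = 15 + \frac{13}{6} = \frac{103}{6} \approx 17.167$)
$b = \frac{103}{6} \approx 17.167$
$W{\left(N \right)} = \frac{N}{2}$ ($W{\left(N \right)} = \frac{2 N}{4} = \frac{N}{2}$)
$V{\left(y,J \right)} = \frac{103}{12}$ ($V{\left(y,J \right)} = \frac{1}{2} \cdot \frac{103}{6} = \frac{103}{12}$)
$\frac{p{\left(\left(-10\right) \left(-3\right) \right)}}{V{\left(-51,-110 \right)}} = \frac{\sqrt{\left(-10\right) \left(-3\right) \left(1 - -30\right)}}{\frac{103}{12}} = \sqrt{30 \left(1 + 30\right)} \frac{12}{103} = \sqrt{30 \cdot 31} \cdot \frac{12}{103} = \sqrt{930} \cdot \frac{12}{103} = \frac{12 \sqrt{930}}{103}$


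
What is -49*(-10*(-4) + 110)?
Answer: -7350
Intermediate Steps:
-49*(-10*(-4) + 110) = -49*(40 + 110) = -49*150 = -7350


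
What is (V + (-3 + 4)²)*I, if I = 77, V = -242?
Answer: -18557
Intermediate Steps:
(V + (-3 + 4)²)*I = (-242 + (-3 + 4)²)*77 = (-242 + 1²)*77 = (-242 + 1)*77 = -241*77 = -18557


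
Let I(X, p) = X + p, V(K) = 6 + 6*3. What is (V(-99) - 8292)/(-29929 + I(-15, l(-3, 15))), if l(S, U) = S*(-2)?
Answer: 4134/14969 ≈ 0.27617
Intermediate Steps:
l(S, U) = -2*S
V(K) = 24 (V(K) = 6 + 18 = 24)
(V(-99) - 8292)/(-29929 + I(-15, l(-3, 15))) = (24 - 8292)/(-29929 + (-15 - 2*(-3))) = -8268/(-29929 + (-15 + 6)) = -8268/(-29929 - 9) = -8268/(-29938) = -8268*(-1/29938) = 4134/14969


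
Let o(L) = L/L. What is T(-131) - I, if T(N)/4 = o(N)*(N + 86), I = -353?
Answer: 173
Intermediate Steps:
o(L) = 1
T(N) = 344 + 4*N (T(N) = 4*(1*(N + 86)) = 4*(1*(86 + N)) = 4*(86 + N) = 344 + 4*N)
T(-131) - I = (344 + 4*(-131)) - 1*(-353) = (344 - 524) + 353 = -180 + 353 = 173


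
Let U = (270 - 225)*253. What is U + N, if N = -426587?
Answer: -415202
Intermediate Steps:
U = 11385 (U = 45*253 = 11385)
U + N = 11385 - 426587 = -415202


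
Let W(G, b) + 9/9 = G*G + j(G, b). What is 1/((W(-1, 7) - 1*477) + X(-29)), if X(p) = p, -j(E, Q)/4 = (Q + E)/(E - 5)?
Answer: -1/502 ≈ -0.0019920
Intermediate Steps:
j(E, Q) = -4*(E + Q)/(-5 + E) (j(E, Q) = -4*(Q + E)/(E - 5) = -4*(E + Q)/(-5 + E))
W(G, b) = -1 + G² + 4*(-G - b)/(-5 + G) (W(G, b) = -1 + (G*G + 4*(-G - b)/(-5 + G)) = -1 + (G² + 4*(-G - b)/(-5 + G)) = -1 + G² + 4*(-G - b)/(-5 + G))
1/((W(-1, 7) - 1*477) + X(-29)) = 1/(((-4*(-1) - 4*7 + (-1 + (-1)²)*(-5 - 1))/(-5 - 1) - 1*477) - 29) = 1/(((4 - 28 + (-1 + 1)*(-6))/(-6) - 477) - 29) = 1/((-(4 - 28 + 0*(-6))/6 - 477) - 29) = 1/((-(4 - 28 + 0)/6 - 477) - 29) = 1/((-⅙*(-24) - 477) - 29) = 1/((4 - 477) - 29) = 1/(-473 - 29) = 1/(-502) = -1/502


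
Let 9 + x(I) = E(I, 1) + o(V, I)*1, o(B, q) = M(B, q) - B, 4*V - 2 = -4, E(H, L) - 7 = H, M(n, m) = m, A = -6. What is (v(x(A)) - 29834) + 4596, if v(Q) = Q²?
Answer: -100223/4 ≈ -25056.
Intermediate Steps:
E(H, L) = 7 + H
V = -½ (V = ½ + (¼)*(-4) = ½ - 1 = -½ ≈ -0.50000)
o(B, q) = q - B
x(I) = -3/2 + 2*I (x(I) = -9 + ((7 + I) + (I - 1*(-½))*1) = -9 + ((7 + I) + (I + ½)*1) = -9 + ((7 + I) + (½ + I)*1) = -9 + ((7 + I) + (½ + I)) = -9 + (15/2 + 2*I) = -3/2 + 2*I)
(v(x(A)) - 29834) + 4596 = ((-3/2 + 2*(-6))² - 29834) + 4596 = ((-3/2 - 12)² - 29834) + 4596 = ((-27/2)² - 29834) + 4596 = (729/4 - 29834) + 4596 = -118607/4 + 4596 = -100223/4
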